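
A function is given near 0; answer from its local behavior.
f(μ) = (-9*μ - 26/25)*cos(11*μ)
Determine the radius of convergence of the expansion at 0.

The radius of convergence is infinite.

The factor cos(11*μ) is entire and contributes no finite singular point.
The polynomial part has no poles.
No finite singular points: the Taylor series at 0 converges everywhere.


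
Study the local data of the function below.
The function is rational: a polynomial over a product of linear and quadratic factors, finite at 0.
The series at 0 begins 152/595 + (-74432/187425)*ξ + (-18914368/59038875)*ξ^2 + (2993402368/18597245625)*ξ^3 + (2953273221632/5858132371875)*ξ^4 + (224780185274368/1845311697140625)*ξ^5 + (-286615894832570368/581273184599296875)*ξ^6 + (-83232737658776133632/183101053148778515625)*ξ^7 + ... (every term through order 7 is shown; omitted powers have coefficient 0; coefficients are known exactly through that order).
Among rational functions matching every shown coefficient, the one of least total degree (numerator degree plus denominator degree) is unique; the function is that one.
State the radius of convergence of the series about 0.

No rational of total degree below 4 reproduces all 8 coefficients; solving the [1/3] Pade equations on them gives f(ξ) = (19/34 - ξ)/((ξ + 5/2)*(ξ**2 - 5*ξ/9 + 7/8)), whose expansion matches every shown term.
Denominator factor (ξ**2 - 5*ξ/9 + 7/8): discriminant -517/162, complex-conjugate roots (5/18) + ((1/36)*sqrt(1034))*i and (5/18) - ((1/36)*sqrt(1034))*i; poles of order 1, moduli (1/4)*sqrt(14) and (1/4)*sqrt(14).
Denominator factor (ξ + 5/2): pole of order 1 at -5/2, modulus 5/2.
The radius of convergence is the smallest modulus among the singular points: (1/4)*sqrt(14).

The radius of convergence is (1/4)*sqrt(14).


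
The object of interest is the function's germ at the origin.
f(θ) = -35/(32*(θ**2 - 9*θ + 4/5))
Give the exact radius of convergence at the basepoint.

Denominator factor (θ**2 - 9*θ + 4/5): discriminant 389/5, real irrational roots 9/2 + (1/10)*sqrt(1945) and 9/2 - (1/10)*sqrt(1945); poles of order 1, moduli 9/2 + (1/10)*sqrt(1945) and 9/2 - (1/10)*sqrt(1945).
The radius of convergence is the smallest modulus among the singular points: 9/2 - (1/10)*sqrt(1945).

The radius of convergence is 9/2 - (1/10)*sqrt(1945).


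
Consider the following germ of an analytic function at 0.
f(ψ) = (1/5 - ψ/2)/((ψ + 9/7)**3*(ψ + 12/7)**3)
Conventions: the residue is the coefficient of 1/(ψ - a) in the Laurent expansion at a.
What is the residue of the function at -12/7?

The residue is -319333/810.

At the order-3 pole -12/7 set g(ψ) = (ψ - (-12/7))^3*f(ψ) = (1/5 - ψ/2)/(ψ + 9/7)**3.
Order-3 pole: residue = g''(a)/2; g''(-12/7) = -319333/405, so the residue is -319333/810.


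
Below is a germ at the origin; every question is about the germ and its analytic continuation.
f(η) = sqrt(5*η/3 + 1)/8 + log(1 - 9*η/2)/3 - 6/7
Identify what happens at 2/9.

The term (1/3)*log(1 - η/(2/9)) has argument 1 - 2/9/(2/9) = 0 at 2/9: a logarithmic (infinitely-sheeted) branch point; the remaining terms are analytic or single-valued there.

The point is a logarithmic branch point.


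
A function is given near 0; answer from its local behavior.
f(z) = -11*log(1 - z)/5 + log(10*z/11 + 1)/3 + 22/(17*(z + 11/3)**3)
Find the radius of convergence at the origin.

The radius of convergence is 1.

Denominator factor (z + 11/3)^3: pole of order 3 at -11/3, modulus 11/3.
Branch term (-11/5)*log(1 - z/(1)): its argument vanishes at z = 1, a logarithmic branch point, modulus 1.
Branch term (1/3)*log(1 - z/(-11/10)): its argument vanishes at z = -11/10, a logarithmic branch point, modulus 11/10.
The radius of convergence is the smallest modulus among the singular points: 1.


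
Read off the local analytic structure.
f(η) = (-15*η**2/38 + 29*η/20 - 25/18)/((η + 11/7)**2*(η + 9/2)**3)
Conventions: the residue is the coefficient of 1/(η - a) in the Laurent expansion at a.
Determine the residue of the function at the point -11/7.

At the order-2 pole -11/7 set g(η) = (η - (-11/7))^2*f(η) = (-15*η**2/38 + 29*η/20 - 25/18)/(η + 9/2)**3.
Order-2 pole: residue = g'(a); g'(-11/7) = 238747306/805341885, so the residue is 238747306/805341885.

The residue is 238747306/805341885.


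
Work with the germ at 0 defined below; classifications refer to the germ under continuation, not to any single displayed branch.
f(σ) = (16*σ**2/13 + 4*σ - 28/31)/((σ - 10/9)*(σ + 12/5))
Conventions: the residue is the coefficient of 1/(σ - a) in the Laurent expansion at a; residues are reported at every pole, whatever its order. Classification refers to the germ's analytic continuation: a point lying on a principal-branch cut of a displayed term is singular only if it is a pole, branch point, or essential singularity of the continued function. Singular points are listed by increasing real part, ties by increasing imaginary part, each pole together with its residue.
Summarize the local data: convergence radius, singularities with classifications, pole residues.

Denominator factor (σ + 12/5): pole of order 1 at -12/5, modulus 12/5.
Denominator factor (σ - 10/9): pole of order 1 at 10/9, modulus 10/9.
The radius of convergence is the smallest modulus among the singular points: 10/9.
At the order-1 pole -12/5 set g(σ) = (σ - (-12/5))*f(σ) = (16*σ**2/13 + 4*σ - 28/31)/(σ - 10/9).
Simple pole: residue = g(a) at a = -12/5, which is 154782/159185.
At the order-1 pole 10/9 set g(σ) = (σ - (10/9))*f(σ) = (16*σ**2/13 + 4*σ - 28/31)/(σ + 12/5).
Simple pole: residue = g(a) at a = 10/9, which is 412990/286533.
List the singular points by increasing real part (a conjugate pair: the negative imaginary part first).

Radius of convergence at 0: 10/9.
At -12/5: a pole of order 1; residue 154782/159185.
At 10/9: a pole of order 1; residue 412990/286533.


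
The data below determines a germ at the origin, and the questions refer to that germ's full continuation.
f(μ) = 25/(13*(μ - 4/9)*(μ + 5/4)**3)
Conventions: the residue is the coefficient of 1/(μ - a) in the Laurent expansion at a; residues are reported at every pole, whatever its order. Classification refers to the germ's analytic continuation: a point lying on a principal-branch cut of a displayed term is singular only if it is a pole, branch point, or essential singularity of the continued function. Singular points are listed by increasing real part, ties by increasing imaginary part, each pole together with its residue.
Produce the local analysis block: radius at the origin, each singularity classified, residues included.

Radius of convergence at 0: 4/9.
At -5/4: a pole of order 3; residue -1166400/2950753.
At 4/9: a pole of order 1; residue 1166400/2950753.

Denominator factor (μ - 4/9): pole of order 1 at 4/9, modulus 4/9.
Denominator factor (μ + 5/4)^3: pole of order 3 at -5/4, modulus 5/4.
The radius of convergence is the smallest modulus among the singular points: 4/9.
At the order-3 pole -5/4 set g(μ) = (μ - (-5/4))^3*f(μ) = 25/(13*(μ - 4/9)).
Order-3 pole: residue = g''(a)/2; g''(-5/4) = -2332800/2950753, so the residue is -1166400/2950753.
At the order-1 pole 4/9 set g(μ) = (μ - (4/9))*f(μ) = 25/(13*(μ + 5/4)**3).
Simple pole: residue = g(a) at a = 4/9, which is 1166400/2950753.
List the singular points by increasing real part (a conjugate pair: the negative imaginary part first).


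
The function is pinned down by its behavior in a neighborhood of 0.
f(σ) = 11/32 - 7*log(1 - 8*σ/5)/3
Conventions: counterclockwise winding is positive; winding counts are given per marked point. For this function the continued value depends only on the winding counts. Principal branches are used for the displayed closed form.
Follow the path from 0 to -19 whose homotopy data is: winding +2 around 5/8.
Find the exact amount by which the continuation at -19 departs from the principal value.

The rational part is single-valued and drops out of the difference; each branch term changes only by its own monodromy.
(-7/3)*log(1 - σ/(5/8)): each positive loop around 5/8 adds 2*pi*i to the log, so winding +2 contributes (-7/3)*(2)*2*pi*i = -(28/3)*pi*i.
Summing the contributions at σ = -19 gives -(28/3)*pi*i.

Continued minus principal equals -(28/3)*pi*i.


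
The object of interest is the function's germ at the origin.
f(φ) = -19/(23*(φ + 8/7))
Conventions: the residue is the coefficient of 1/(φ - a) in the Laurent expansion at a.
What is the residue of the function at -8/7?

At the order-1 pole -8/7 set g(φ) = (φ - (-8/7))*f(φ) = -19/23.
Simple pole: residue = g(a) at a = -8/7, which is -19/23.

The residue is -19/23.


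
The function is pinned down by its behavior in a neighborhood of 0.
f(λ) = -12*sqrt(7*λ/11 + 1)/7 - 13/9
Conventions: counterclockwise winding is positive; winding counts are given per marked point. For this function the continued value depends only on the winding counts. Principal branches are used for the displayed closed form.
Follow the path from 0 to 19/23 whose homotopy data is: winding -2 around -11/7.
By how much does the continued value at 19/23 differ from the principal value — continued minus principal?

Continued minus principal equals 0.

The rational part is single-valued and drops out of the difference; each branch term changes only by its own monodromy.
(-12/7)*sqrt(1 - λ/(-11/7)): winding -2 is even, the square root returns to the same sheet, contribution 0.
Summing the contributions at λ = 19/23 gives 0.


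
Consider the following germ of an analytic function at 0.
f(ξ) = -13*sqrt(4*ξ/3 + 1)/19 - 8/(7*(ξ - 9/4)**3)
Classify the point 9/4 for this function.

The denominator factor ξ - 9/4 vanishes at 9/4 and appears to the power 3; the numerator there equals -8/7, nonzero, and no other factor vanishes.
The branch terms are analytic at this point.
Hence a pole whose order is the multiplicity, 3.

The point is a pole of order 3.


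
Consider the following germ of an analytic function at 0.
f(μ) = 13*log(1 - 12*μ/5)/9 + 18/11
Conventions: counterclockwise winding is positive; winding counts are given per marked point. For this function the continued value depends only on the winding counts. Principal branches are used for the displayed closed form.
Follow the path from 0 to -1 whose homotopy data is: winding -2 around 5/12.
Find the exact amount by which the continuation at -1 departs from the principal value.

The rational part is single-valued and drops out of the difference; each branch term changes only by its own monodromy.
(13/9)*log(1 - μ/(5/12)): each positive loop around 5/12 adds 2*pi*i to the log, so winding -2 contributes (13/9)*(-2)*2*pi*i = -(52/9)*pi*i.
Summing the contributions at μ = -1 gives -(52/9)*pi*i.

Continued minus principal equals -(52/9)*pi*i.


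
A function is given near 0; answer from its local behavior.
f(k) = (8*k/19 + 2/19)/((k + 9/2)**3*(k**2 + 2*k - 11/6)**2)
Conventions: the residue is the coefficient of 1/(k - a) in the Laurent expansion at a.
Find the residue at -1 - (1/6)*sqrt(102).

The factor k**2 + 2*k - 11/6 splits as (k - a)(k - a') with a = -1 - (1/6)*sqrt(102), a' = -1 + (1/6)*sqrt(102). At the order-2 pole a set g(k) = (k - a)^2*f(k) = [(8*k/19 + 2/19)/(k + 9/2)**3] / (k - a')^2.
Order-2 pole: residue = g'(a); g'(-1 - (1/6)*sqrt(102)) = 34245504/3097899859 + (982181160/895293059251)*sqrt(102), so the residue is 34245504/3097899859 + (982181160/895293059251)*sqrt(102).

The residue is 34245504/3097899859 + (982181160/895293059251)*sqrt(102).


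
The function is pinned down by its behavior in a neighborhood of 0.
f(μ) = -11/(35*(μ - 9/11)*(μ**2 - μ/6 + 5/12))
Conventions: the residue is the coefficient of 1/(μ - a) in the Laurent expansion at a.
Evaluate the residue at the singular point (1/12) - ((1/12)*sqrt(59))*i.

The factor μ**2 - μ/6 + 5/12 splits as (μ - a)(μ - a') with a = (1/12) - ((1/12)*sqrt(59))*i, a' = (1/12) + ((1/12)*sqrt(59))*i. At the order-1 pole a set g(μ) = (μ - a)*f(μ) = [-11/(35*(μ - 9/11))] / (μ - a').
Simple pole: residue = g(a) at a = (1/12) - ((1/12)*sqrt(59))*i, which is (7986/48265) + ((70422/2847635)*sqrt(59))*i.

The residue is (7986/48265) + ((70422/2847635)*sqrt(59))*i.


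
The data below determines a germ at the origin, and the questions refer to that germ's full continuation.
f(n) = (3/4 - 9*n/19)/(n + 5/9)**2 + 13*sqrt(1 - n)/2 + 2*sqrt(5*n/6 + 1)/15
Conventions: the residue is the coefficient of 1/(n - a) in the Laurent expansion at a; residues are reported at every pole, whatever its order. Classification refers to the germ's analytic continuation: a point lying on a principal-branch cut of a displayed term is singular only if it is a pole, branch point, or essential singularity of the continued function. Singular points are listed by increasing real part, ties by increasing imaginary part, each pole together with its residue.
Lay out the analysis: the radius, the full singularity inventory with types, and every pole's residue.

Denominator factor (n + 5/9)^2: pole of order 2 at -5/9, modulus 5/9.
Branch term (2/15)*sqrt(1 - n/(-6/5)): its argument vanishes at n = -6/5, a square-root branch point, modulus 6/5.
Branch term (13/2)*sqrt(1 - n/(1)): its argument vanishes at n = 1, a square-root branch point, modulus 1.
The radius of convergence is the smallest modulus among the singular points: 5/9.
The branch terms are analytic at -5/9 and contribute nothing to the residue; only the rational part matters.
At the order-2 pole -5/9 set g(n) = (n - (-5/9))^2*(rational part) = 3/4 - 9*n/19.
Order-2 pole: residue = g'(a); g'(-5/9) = -9/19, so the residue is -9/19.
List the singular points by increasing real part (a conjugate pair: the negative imaginary part first).

Radius of convergence at 0: 5/9.
At -6/5: an algebraic (square-root) branch point.
At -5/9: a pole of order 2; residue -9/19.
At 1: an algebraic (square-root) branch point.


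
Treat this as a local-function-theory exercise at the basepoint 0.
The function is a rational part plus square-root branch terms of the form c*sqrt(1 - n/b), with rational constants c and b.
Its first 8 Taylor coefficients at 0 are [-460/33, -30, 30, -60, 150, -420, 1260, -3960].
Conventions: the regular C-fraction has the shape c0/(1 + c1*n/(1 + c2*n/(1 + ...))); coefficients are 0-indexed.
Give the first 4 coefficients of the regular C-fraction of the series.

The regular C-fraction coefficients are [-460/33, -99/46, 145/46, 46/145].

Taylor coefficients (read off): a_0 = -460/33, a_1 = -30, a_2 = 30, a_3 = -60.
c0 = a_0 = -460/33. Peel one level at a time: if S = 1 + c*n/S' with S'(0) = 1, then c is the n-coefficient of S and S' = c*n/(S - 1).
S_1 = c0/f = 1 + (-99/46)*n + (14355/2116)*n^2 + ...; c1 = -99/46.
S_2 = c1*n/(S_1 - 1) = 1 + (145/46)*n + (-1)*n^2 + ...; c2 = 145/46.
S_3 = c2*n/(S_2 - 1) = 1 + (46/145)*n + ...; c3 = 46/145.


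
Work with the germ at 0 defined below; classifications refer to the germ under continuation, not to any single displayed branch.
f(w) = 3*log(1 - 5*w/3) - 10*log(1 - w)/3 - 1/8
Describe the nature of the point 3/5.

The point is a logarithmic branch point.

The term (3)*log(1 - w/(3/5)) has argument 1 - 3/5/(3/5) = 0 at 3/5: a logarithmic (infinitely-sheeted) branch point; the remaining terms are analytic or single-valued there.


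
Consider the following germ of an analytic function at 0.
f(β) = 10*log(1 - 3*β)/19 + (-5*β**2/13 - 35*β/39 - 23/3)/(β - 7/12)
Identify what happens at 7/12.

The point is a pole of order 1.

The denominator factor β - 7/12 vanishes at 7/12 and appears to the power 1; the numerator there equals -15577/1872, nonzero, and no other factor vanishes.
The branch terms are analytic at this point.
Hence a pole whose order is the multiplicity, 1.


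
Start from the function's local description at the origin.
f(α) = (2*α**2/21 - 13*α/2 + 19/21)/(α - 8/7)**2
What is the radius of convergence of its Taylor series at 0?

The radius of convergence is 8/7.

Denominator factor (α - 8/7)^2: pole of order 2 at 8/7, modulus 8/7.
The radius of convergence is the smallest modulus among the singular points: 8/7.


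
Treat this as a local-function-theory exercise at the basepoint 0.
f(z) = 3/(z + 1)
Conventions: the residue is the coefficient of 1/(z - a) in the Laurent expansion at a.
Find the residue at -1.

The residue is 3.

At the order-1 pole -1 set g(z) = (z - (-1))*f(z) = 3.
Simple pole: residue = g(a) at a = -1, which is 3.


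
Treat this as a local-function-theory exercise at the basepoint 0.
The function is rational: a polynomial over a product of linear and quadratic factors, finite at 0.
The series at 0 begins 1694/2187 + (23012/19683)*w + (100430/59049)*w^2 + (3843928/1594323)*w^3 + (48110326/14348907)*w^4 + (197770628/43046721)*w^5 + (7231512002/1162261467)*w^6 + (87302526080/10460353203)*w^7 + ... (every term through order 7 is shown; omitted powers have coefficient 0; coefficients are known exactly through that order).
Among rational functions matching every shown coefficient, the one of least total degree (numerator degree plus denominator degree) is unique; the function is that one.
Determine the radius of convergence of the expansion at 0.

The radius of convergence is 9/11.

No rational of total degree below 3 reproduces all 8 coefficients; solving the [1/2] Pade equations on them gives f(w) = (14/27 - 16*w/33)/(w - 9/11)**2, whose expansion matches every shown term.
Denominator factor (w - 9/11)^2: pole of order 2 at 9/11, modulus 9/11.
The radius of convergence is the smallest modulus among the singular points: 9/11.


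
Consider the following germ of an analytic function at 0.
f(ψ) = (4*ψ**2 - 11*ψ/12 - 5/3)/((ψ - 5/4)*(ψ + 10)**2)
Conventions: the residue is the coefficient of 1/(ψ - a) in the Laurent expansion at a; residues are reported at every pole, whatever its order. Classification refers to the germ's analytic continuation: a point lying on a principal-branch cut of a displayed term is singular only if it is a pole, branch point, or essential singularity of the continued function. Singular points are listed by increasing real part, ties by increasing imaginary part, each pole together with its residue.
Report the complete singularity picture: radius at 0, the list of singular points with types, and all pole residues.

Radius of convergence at 0: 5/4.
At -10: a pole of order 2; residue 1609/405.
At 5/4: a pole of order 1; residue 11/405.

Denominator factor (ψ - 5/4): pole of order 1 at 5/4, modulus 5/4.
Denominator factor (ψ + 10)^2: pole of order 2 at -10, modulus 10.
The radius of convergence is the smallest modulus among the singular points: 5/4.
At the order-2 pole -10 set g(ψ) = (ψ - (-10))^2*f(ψ) = (4*ψ**2 - 11*ψ/12 - 5/3)/(ψ - 5/4).
Order-2 pole: residue = g'(a); g'(-10) = 1609/405, so the residue is 1609/405.
At the order-1 pole 5/4 set g(ψ) = (ψ - (5/4))*f(ψ) = (4*ψ**2 - 11*ψ/12 - 5/3)/(ψ + 10)**2.
Simple pole: residue = g(a) at a = 5/4, which is 11/405.
List the singular points by increasing real part (a conjugate pair: the negative imaginary part first).


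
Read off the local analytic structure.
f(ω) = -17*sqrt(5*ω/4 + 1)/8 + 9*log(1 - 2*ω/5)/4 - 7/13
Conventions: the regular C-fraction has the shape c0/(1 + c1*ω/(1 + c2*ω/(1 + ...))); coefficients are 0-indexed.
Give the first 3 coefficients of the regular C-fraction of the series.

The regular C-fraction coefficients are [-277/104, -9269/11080, 14884303/15800080].

Taylor coefficients (expand at 0): a_0 = -277/104, a_1 = -713/320, a_2 = 6017/25600.
c0 = a_0 = -277/104. Peel one level at a time: if S = 1 + c*ω/S' with S'(0) = 1, then c is the ω-coefficient of S and S' = c*ω/(S - 1).
S_1 = c0/f = 1 + (-9269/11080)*ω + (193495939/245532800)*ω^2 + ...; c1 = -9269/11080.
S_2 = c1*ω/(S_1 - 1) = 1 + (14884303/15800080)*ω + ...; c2 = 14884303/15800080.


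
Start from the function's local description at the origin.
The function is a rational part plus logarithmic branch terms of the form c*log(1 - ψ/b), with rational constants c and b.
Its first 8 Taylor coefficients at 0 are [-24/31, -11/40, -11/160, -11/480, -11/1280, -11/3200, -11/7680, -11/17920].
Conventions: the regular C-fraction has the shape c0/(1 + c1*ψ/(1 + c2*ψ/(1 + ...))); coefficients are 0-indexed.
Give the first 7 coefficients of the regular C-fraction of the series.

The regular C-fraction coefficients are [-24/31, -341/960, 101/960, 20/101, -181/404, -101/2715, -2311/10860].

Taylor coefficients (read off): a_0 = -24/31, a_1 = -11/40, a_2 = -11/160, a_3 = -11/480, a_4 = -11/1280, a_5 = -11/3200, a_6 = -11/7680.
c0 = a_0 = -24/31. Peel one level at a time: if S = 1 + c*ψ/S' with S'(0) = 1, then c is the ψ-coefficient of S and S' = c*ψ/(S - 1).
S_1 = c0/f = 1 + (-341/960)*ψ + (34441/921600)*ψ^2 + ...; c1 = -341/960.
S_2 = c1*ψ/(S_1 - 1) = 1 + (101/960)*ψ + (-1/48)*ψ^2 + ...; c2 = 101/960.
S_3 = c2*ψ/(S_2 - 1) = 1 + (20/101)*ψ + (905/10201)*ψ^2 + ...; c3 = 20/101.
S_4 = c3*ψ/(S_3 - 1) = 1 + (-181/404)*ψ + (-1/60)*ψ^2 + ...; c4 = -181/404.
S_5 = c4*ψ/(S_4 - 1) = 1 + (-101/2715)*ψ + (-233411/29484900)*ψ^2 + ...; c5 = -101/2715.
S_6 = c5*ψ/(S_5 - 1) = 1 + (-2311/10860)*ψ + ...; c6 = -2311/10860.


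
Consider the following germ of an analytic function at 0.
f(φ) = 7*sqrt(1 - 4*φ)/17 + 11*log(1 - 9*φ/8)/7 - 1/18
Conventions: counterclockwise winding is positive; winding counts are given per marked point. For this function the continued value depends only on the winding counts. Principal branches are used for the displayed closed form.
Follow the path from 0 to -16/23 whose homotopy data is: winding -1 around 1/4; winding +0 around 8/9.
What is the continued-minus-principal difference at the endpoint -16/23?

The rational part is single-valued and drops out of the difference; each branch term changes only by its own monodromy.
(11/7)*log(1 - φ/(8/9)): winding 0 around 8/9, so this term returns to its principal value, contribution 0.
(7/17)*sqrt(1 - φ/(1/4)): winding -1 is odd, the square root flips sign, contributing -2*(7/17)*sqrt(1 - (-16/23)/(1/4)) = -2*(7/17)*sqrt(87/23) = -(14/391)*sqrt(2001).
Summing the contributions at φ = -16/23 gives -(14/391)*sqrt(2001).

Continued minus principal equals -(14/391)*sqrt(2001).


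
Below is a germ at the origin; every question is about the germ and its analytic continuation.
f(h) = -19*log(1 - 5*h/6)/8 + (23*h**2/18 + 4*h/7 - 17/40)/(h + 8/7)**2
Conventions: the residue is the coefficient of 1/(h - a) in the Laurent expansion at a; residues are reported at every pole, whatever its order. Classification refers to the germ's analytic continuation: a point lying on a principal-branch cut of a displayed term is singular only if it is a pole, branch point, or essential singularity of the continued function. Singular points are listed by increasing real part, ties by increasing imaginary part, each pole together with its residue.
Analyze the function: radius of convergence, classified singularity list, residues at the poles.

Denominator factor (h + 8/7)^2: pole of order 2 at -8/7, modulus 8/7.
Branch term (-19/8)*log(1 - h/(6/5)): its argument vanishes at h = 6/5, a logarithmic branch point, modulus 6/5.
The radius of convergence is the smallest modulus among the singular points: 8/7.
The branch term is analytic at -8/7 and contributes nothing to the residue; only the rational part matters.
At the order-2 pole -8/7 set g(h) = (h - (-8/7))^2*(rational part) = 23*h**2/18 + 4*h/7 - 17/40.
Order-2 pole: residue = g'(a); g'(-8/7) = -148/63, so the residue is -148/63.
List the singular points by increasing real part (a conjugate pair: the negative imaginary part first).

Radius of convergence at 0: 8/7.
At -8/7: a pole of order 2; residue -148/63.
At 6/5: a logarithmic branch point.


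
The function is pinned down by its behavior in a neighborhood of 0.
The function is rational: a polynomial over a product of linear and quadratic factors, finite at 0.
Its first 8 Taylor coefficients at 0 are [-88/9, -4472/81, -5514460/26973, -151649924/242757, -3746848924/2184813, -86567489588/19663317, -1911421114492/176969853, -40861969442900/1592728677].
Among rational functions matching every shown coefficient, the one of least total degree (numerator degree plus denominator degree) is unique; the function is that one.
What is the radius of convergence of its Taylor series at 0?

The radius of convergence is 1/2.

No rational of total degree below 5 reproduces all 8 coefficients; solving the [2/3] Pade equations on them gives f(γ) = (23*γ**2/37 + 28*γ/33 + 2)/((γ - 9/11)*(γ - 1/2)**2), whose expansion matches every shown term.
Denominator factor (γ - 9/11): pole of order 1 at 9/11, modulus 9/11.
Denominator factor (γ - 1/2)^2: pole of order 2 at 1/2, modulus 1/2.
The radius of convergence is the smallest modulus among the singular points: 1/2.


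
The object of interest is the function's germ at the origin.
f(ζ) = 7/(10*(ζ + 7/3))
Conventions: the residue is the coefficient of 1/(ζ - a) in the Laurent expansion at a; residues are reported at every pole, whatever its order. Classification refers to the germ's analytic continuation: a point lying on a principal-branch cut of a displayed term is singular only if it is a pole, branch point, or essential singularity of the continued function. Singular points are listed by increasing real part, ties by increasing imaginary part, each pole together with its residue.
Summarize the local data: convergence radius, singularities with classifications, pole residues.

Radius of convergence at 0: 7/3.
At -7/3: a pole of order 1; residue 7/10.

Denominator factor (ζ + 7/3): pole of order 1 at -7/3, modulus 7/3.
The radius of convergence is the smallest modulus among the singular points: 7/3.
At the order-1 pole -7/3 set g(ζ) = (ζ - (-7/3))*f(ζ) = 7/10.
Simple pole: residue = g(a) at a = -7/3, which is 7/10.


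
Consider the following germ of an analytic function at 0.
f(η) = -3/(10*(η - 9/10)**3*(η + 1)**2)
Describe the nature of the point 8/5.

Denominator factors: η + 1 = 13/5 at η = 8/5; η - 9/10 = 7/10 at η = 8/5 — none vanishes.
So the germ continues analytically to 8/5.

The point is a regular point.


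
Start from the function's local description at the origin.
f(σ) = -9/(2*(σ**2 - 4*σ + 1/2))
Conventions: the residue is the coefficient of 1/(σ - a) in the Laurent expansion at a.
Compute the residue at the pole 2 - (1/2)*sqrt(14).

The factor σ**2 - 4*σ + 1/2 splits as (σ - a)(σ - a') with a = 2 - (1/2)*sqrt(14), a' = 2 + (1/2)*sqrt(14). At the order-1 pole a set g(σ) = (σ - a)*f(σ) = [-9/2] / (σ - a').
Simple pole: residue = g(a) at a = 2 - (1/2)*sqrt(14), which is (9/28)*sqrt(14).

The residue is (9/28)*sqrt(14).


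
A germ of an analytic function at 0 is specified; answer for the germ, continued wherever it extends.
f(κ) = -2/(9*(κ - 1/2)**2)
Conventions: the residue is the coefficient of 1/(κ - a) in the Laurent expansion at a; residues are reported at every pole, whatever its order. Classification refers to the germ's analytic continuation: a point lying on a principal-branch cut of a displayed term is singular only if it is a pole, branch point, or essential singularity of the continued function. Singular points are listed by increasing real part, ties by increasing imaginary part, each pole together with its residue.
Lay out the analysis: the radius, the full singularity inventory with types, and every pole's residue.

Denominator factor (κ - 1/2)^2: pole of order 2 at 1/2, modulus 1/2.
The radius of convergence is the smallest modulus among the singular points: 1/2.
At the order-2 pole 1/2 set g(κ) = (κ - (1/2))^2*f(κ) = -2/9.
Order-2 pole: residue = g'(a); g'(1/2) = 0, so the residue is 0.

Radius of convergence at 0: 1/2.
At 1/2: a pole of order 2; residue 0.


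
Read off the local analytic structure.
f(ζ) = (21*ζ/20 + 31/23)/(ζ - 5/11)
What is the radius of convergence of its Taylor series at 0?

The radius of convergence is 5/11.

Denominator factor (ζ - 5/11): pole of order 1 at 5/11, modulus 5/11.
The radius of convergence is the smallest modulus among the singular points: 5/11.


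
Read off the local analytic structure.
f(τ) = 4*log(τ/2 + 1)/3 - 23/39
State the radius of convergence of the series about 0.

Branch term (4/3)*log(1 - τ/(-2)): its argument vanishes at τ = -2, a logarithmic branch point, modulus 2.
The radius of convergence is the smallest modulus among the singular points: 2.

The radius of convergence is 2.


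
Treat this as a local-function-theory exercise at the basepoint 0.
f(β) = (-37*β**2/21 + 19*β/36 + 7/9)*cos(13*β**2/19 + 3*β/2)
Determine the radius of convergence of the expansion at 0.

The radius of convergence is infinite.

The factor cos(13*β**2/19 + 3*β/2) is entire and contributes no finite singular point.
The polynomial part has no poles.
No finite singular points: the Taylor series at 0 converges everywhere.


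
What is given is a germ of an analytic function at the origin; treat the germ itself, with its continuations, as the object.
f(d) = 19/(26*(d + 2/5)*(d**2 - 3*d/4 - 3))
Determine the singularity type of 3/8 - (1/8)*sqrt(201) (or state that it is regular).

The point is a pole of order 1.

The denominator factor d**2 - 3*d/4 - 3 vanishes at 3/8 - (1/8)*sqrt(201) and appears to the power 1; the numerator there equals 19/26, nonzero, and no other factor vanishes.
Hence a pole whose order is the multiplicity, 1.


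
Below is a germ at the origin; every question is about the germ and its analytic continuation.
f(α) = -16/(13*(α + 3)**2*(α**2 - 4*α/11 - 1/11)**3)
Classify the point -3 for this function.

The point is a pole of order 2.

The denominator factor α + 3 vanishes at -3 and appears to the power 2; the numerator there equals -16/13, nonzero, and no other factor vanishes.
Hence a pole whose order is the multiplicity, 2.


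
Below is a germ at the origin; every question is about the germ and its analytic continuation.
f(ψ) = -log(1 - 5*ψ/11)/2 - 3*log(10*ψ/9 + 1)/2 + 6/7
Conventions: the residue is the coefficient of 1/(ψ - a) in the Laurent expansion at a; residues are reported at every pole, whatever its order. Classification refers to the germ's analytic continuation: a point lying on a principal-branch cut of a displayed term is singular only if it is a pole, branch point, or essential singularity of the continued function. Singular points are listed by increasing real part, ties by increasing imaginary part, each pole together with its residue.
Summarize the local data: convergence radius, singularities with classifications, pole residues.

Radius of convergence at 0: 9/10.
At -9/10: a logarithmic branch point.
At 11/5: a logarithmic branch point.

Branch term (-3/2)*log(1 - ψ/(-9/10)): its argument vanishes at ψ = -9/10, a logarithmic branch point, modulus 9/10.
Branch term (-1/2)*log(1 - ψ/(11/5)): its argument vanishes at ψ = 11/5, a logarithmic branch point, modulus 11/5.
The radius of convergence is the smallest modulus among the singular points: 9/10.
List the singular points by increasing real part (a conjugate pair: the negative imaginary part first).


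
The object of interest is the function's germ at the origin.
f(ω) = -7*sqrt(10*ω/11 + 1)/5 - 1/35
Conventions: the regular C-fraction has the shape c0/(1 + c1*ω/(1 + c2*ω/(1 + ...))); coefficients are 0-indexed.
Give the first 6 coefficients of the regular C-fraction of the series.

Taylor coefficients (expand at 0): a_0 = -10/7, a_1 = -7/11, a_2 = 35/242, a_3 = -175/2662, a_4 = 4375/117128, a_5 = -30625/1288408.
c0 = a_0 = -10/7. Peel one level at a time: if S = 1 + c*ω/S' with S'(0) = 1, then c is the ω-coefficient of S and S' = c*ω/(S - 1).
S_1 = c0/f = 1 + (-49/110)*ω + (1813/6050)*ω^2 + ...; c1 = -49/110.
S_2 = c1*ω/(S_1 - 1) = 1 + (37/55)*ω + (-25/484)*ω^2 + ...; c2 = 37/55.
S_3 = c2*ω/(S_2 - 1) = 1 + (125/1628)*ω + (-76875/2650384)*ω^2 + ...; c3 = 125/1628.
S_4 = c3*ω/(S_3 - 1) = 1 + (615/1628)*ω + (-25/484)*ω^2 + ...; c4 = 615/1628.
S_5 = c4*ω/(S_4 - 1) = 1 + (185/1353)*ω + ...; c5 = 185/1353.

The regular C-fraction coefficients are [-10/7, -49/110, 37/55, 125/1628, 615/1628, 185/1353].


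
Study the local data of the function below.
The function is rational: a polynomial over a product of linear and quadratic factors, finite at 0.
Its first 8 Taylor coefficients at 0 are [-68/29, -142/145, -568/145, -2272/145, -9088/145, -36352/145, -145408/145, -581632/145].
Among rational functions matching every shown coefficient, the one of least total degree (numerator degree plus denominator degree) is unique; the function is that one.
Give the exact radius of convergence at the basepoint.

The radius of convergence is 1/4.

No rational of total degree below 2 reproduces all 8 coefficients; solving the [1/1] Pade equations on them gives f(y) = (17/29 - 21*y/10)/(y - 1/4), whose expansion matches every shown term.
Denominator factor (y - 1/4): pole of order 1 at 1/4, modulus 1/4.
The radius of convergence is the smallest modulus among the singular points: 1/4.


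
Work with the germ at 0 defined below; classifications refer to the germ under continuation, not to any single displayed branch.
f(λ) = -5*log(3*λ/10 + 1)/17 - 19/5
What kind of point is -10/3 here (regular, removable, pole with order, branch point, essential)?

The term (-5/17)*log(1 - λ/(-10/3)) has argument 1 - -10/3/(-10/3) = 0 at -10/3: a logarithmic (infinitely-sheeted) branch point; the remaining terms are analytic or single-valued there.

The point is a logarithmic branch point.


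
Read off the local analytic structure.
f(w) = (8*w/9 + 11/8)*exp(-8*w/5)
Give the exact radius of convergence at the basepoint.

The factor exp(-8*w/5) is entire and contributes no finite singular point.
The polynomial part has no poles.
No finite singular points: the Taylor series at 0 converges everywhere.

The radius of convergence is infinite.


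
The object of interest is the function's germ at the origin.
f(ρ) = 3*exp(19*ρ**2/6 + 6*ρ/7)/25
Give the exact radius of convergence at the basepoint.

The factor exp(19*ρ**2/6 + 6*ρ/7) is entire and contributes no finite singular point.
The polynomial part has no poles.
No finite singular points: the Taylor series at 0 converges everywhere.

The radius of convergence is infinite.


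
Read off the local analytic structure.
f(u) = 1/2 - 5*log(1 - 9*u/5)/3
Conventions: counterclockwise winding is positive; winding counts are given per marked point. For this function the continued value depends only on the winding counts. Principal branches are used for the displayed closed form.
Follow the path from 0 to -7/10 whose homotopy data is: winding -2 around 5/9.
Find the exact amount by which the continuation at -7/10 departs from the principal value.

The rational part is single-valued and drops out of the difference; each branch term changes only by its own monodromy.
(-5/3)*log(1 - u/(5/9)): each positive loop around 5/9 adds 2*pi*i to the log, so winding -2 contributes (-5/3)*(-2)*2*pi*i = (20/3)*pi*i.
Summing the contributions at u = -7/10 gives (20/3)*pi*i.

Continued minus principal equals (20/3)*pi*i.


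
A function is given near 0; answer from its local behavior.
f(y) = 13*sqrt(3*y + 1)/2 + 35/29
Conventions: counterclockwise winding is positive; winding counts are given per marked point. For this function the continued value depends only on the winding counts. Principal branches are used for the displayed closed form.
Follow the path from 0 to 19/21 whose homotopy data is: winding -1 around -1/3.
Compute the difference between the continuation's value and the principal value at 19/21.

The rational part is single-valued and drops out of the difference; each branch term changes only by its own monodromy.
(13/2)*sqrt(1 - y/(-1/3)): winding -1 is odd, the square root flips sign, contributing -2*(13/2)*sqrt(1 - (19/21)/(-1/3)) = -2*(13/2)*sqrt(26/7) = -(13/7)*sqrt(182).
Summing the contributions at y = 19/21 gives -(13/7)*sqrt(182).

Continued minus principal equals -(13/7)*sqrt(182).


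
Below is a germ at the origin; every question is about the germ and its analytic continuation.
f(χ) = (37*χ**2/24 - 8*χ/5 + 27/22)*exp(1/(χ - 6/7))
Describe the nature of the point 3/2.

The point is a regular point.

There is no denominator, hence no pole anywhere.
The essential point of exp(1/(χ - (6/7))) is 6/7, not 3/2.
So the germ continues analytically to 3/2.


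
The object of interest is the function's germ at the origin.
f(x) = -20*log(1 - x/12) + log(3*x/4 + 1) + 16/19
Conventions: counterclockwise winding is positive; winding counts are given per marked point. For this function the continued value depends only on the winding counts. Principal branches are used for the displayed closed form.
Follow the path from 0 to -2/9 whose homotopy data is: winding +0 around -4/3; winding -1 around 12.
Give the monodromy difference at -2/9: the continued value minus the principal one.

The rational part is single-valued and drops out of the difference; each branch term changes only by its own monodromy.
(1)*log(1 - x/(-4/3)): winding 0 around -4/3, so this term returns to its principal value, contribution 0.
(-20)*log(1 - x/(12)): each positive loop around 12 adds 2*pi*i to the log, so winding -1 contributes (-20)*(-1)*2*pi*i = (40)*pi*i.
Summing the contributions at x = -2/9 gives (40)*pi*i.

Continued minus principal equals (40)*pi*i.


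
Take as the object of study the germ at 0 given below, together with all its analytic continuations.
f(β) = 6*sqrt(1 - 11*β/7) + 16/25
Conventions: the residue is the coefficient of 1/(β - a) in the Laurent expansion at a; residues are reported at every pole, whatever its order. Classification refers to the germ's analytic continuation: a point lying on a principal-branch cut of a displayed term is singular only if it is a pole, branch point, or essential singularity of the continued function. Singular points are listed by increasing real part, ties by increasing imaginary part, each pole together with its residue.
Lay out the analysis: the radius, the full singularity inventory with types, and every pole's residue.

Branch term (6)*sqrt(1 - β/(7/11)): its argument vanishes at β = 7/11, a square-root branch point, modulus 7/11.
The radius of convergence is the smallest modulus among the singular points: 7/11.

Radius of convergence at 0: 7/11.
At 7/11: an algebraic (square-root) branch point.


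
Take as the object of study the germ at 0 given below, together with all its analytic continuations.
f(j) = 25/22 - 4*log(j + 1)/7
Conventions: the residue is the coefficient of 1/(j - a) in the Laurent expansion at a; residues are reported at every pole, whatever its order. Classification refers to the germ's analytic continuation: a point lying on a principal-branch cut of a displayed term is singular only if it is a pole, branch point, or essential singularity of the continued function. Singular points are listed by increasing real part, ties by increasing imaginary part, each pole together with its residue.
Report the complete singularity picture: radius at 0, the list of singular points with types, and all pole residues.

Radius of convergence at 0: 1.
At -1: a logarithmic branch point.

Branch term (-4/7)*log(1 - j/(-1)): its argument vanishes at j = -1, a logarithmic branch point, modulus 1.
The radius of convergence is the smallest modulus among the singular points: 1.


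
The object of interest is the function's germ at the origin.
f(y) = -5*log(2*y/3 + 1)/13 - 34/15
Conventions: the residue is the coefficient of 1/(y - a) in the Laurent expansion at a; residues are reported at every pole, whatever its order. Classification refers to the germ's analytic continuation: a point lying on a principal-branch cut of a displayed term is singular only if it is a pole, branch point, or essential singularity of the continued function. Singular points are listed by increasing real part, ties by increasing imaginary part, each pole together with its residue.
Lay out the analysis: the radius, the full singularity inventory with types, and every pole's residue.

Branch term (-5/13)*log(1 - y/(-3/2)): its argument vanishes at y = -3/2, a logarithmic branch point, modulus 3/2.
The radius of convergence is the smallest modulus among the singular points: 3/2.

Radius of convergence at 0: 3/2.
At -3/2: a logarithmic branch point.
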